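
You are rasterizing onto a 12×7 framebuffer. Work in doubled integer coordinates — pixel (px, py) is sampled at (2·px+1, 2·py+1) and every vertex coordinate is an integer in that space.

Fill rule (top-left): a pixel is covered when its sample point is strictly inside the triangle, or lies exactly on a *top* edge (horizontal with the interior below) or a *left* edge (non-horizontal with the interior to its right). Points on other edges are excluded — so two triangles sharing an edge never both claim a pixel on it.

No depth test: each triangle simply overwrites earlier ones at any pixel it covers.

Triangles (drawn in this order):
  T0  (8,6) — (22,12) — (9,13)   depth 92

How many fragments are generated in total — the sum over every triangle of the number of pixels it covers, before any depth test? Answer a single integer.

T0:
  2·area = 92
  edge (8, 6)→(22, 12): d=(14,6) right/bottom  bias=-1
  edge (22, 12)→(9, 13): d=(-13,1) right/bottom  bias=-1
  edge (9, 13)→(8, 6): d=(-1,-7) top-left  bias=+0
    (0,1)@(1, 3): e=[0,138,-46] → ·  [on edge]
    (4,3)@(9, 7): e=[8,78,6] → #
    (5,3)@(11, 7): e=[-4,76,20] → ·
    (4,4)@(9, 9): e=[36,52,4] → #
    (5,4)@(11, 9): e=[24,50,18] → #
    (6,4)@(13, 9): e=[12,48,32] → #
    (7,4)@(15, 9): e=[0,46,46] → ·  [on edge]
    (4,5)@(9, 11): e=[64,26,2] → #
    (7,5)@(15, 11): e=[28,20,44] → #
    (8,5)@(17, 11): e=[16,18,58] → #
    (9,5)@(19, 11): e=[4,16,72] → #
    (10,5)@(21, 11): e=[-8,14,86] → ·
    (4,6)@(9, 13): e=[92,0,0] → ·  [on edge]
  covered (10 px):
    · · · · · · · · · · · ·
    · · · · · · · · · · · ·
    · · · · · · · · · · · ·
    · · · · # · · · · · · ·
    · · · · # # # · · · · ·
    · · · · # # # # # # · ·
    · · · · · · · · · · · ·

Result: 10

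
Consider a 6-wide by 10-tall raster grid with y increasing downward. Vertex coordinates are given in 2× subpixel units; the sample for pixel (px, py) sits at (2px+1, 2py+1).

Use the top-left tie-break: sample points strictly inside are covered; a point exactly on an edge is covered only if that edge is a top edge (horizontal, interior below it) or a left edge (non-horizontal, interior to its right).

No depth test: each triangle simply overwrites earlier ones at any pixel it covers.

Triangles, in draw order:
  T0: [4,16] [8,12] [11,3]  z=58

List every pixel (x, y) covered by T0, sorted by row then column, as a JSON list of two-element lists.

T0:
  2·area = 24  (B↔C swapped to make it positive)
  edge (4, 16)→(11, 3): d=(7,-13) top-left  bias=+0
  edge (11, 3)→(8, 12): d=(-3,9) right/bottom  bias=-1
  edge (8, 12)→(4, 16): d=(-4,4) right/bottom  bias=-1
    (5,1)@(11, 3): e=[0,0,24] → ·  [on edge]
    (4,3)@(9, 7): e=[2,6,16] → #
    (5,3)@(11, 7): e=[28,-12,8] → ·
    (4,4)@(9, 9): e=[16,0,8] → ·  [on edge]
    (5,4)@(11, 9): e=[42,-18,0] → ·  [on edge]
    (3,5)@(7, 11): e=[4,12,8] → #
    (4,5)@(9, 11): e=[30,-6,0] → ·  [on edge]
    (3,6)@(7, 13): e=[18,6,0] → ·  [on edge]
    (2,7)@(5, 15): e=[6,18,0] → ·  [on edge]
    (3,7)@(7, 15): e=[32,0,-8] → ·  [on edge]
    (1,8)@(3, 17): e=[-6,30,0] → ·  [on edge]
    (0,9)@(1, 19): e=[-18,42,0] → ·  [on edge]
  covered (2 px):
    · · · · · ·
    · · · · · ·
    · · · · · ·
    · · · · # ·
    · · · · · ·
    · · · # · ·
    · · · · · ·
    · · · · · ·
    · · · · · ·
    · · · · · ·

Result: [[4,3],[3,5]]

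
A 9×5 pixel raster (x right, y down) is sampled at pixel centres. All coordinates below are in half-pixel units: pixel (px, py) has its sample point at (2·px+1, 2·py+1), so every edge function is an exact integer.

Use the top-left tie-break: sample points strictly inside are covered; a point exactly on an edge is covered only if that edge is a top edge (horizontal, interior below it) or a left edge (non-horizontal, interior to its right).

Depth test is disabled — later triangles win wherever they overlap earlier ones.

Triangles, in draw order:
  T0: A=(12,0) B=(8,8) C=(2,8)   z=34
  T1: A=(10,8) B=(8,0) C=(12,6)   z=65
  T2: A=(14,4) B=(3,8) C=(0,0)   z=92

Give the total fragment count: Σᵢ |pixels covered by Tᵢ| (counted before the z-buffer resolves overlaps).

T0:
  2·area = 48
  edge (12, 0)→(8, 8): d=(-4,8) right/bottom  bias=-1
  edge (8, 8)→(2, 8): d=(-6,0) right/bottom  bias=-1
  edge (2, 8)→(12, 0): d=(10,-8) top-left  bias=+0
    (5,0)@(11, 1): e=[4,42,2] → █
    (6,0)@(13, 1): e=[-12,42,18] → ·
    (4,1)@(9, 3): e=[12,30,6] → █
    (5,1)@(11, 3): e=[-4,30,22] → ·
    (3,2)@(7, 5): e=[20,18,10] → █
    (5,2)@(11, 5): e=[-12,18,42] → ·
    (2,3)@(5, 7): e=[28,6,14] → █
    (4,3)@(9, 7): e=[-4,6,46] → ·
    (2,4)@(5, 9): e=[20,-6,34] → ·
    (3,4)@(7, 9): e=[4,-6,50] → ·
  covered (6 px):
    · · · · · █ · · ·
    · · · · █ · · · ·
    · · · █ █ · · · ·
    · · █ █ · · · · ·
    · · · · · · · · ·
T1:
  2·area = 20
  edge (10, 8)→(8, 0): d=(-2,-8) top-left  bias=+0
  edge (8, 0)→(12, 6): d=(4,6) right/bottom  bias=-1
  edge (12, 6)→(10, 8): d=(-2,2) right/bottom  bias=-1
    (8,0)@(17, 1): e=[70,-50,0] → ·  [on edge]
    (4,1)@(9, 3): e=[2,6,12] → █
    (5,1)@(11, 3): e=[18,-6,8] → ·
    (7,1)@(15, 3): e=[50,-30,0] → ·  [on edge]
    (4,2)@(9, 5): e=[-2,14,8] → ·
    (5,2)@(11, 5): e=[14,2,4] → █
    (6,2)@(13, 5): e=[30,-10,0] → ·  [on edge]
    (5,3)@(11, 7): e=[10,10,0] → ·  [on edge]
    (4,4)@(9, 9): e=[-10,30,0] → ·  [on edge]
  covered (2 px):
    · · · · · · · · ·
    · · · · █ · · · ·
    · · · · · █ · · ·
    · · · · · · · · ·
    · · · · · · · · ·
T2:
  2·area = 100
  edge (14, 4)→(3, 8): d=(-11,4) right/bottom  bias=-1
  edge (3, 8)→(0, 0): d=(-3,-8) top-left  bias=+0
  edge (0, 0)→(14, 4): d=(14,4) right/bottom  bias=-1
    (0,0)@(1, 1): e=[85,5,10] → █
    (1,0)@(3, 1): e=[77,21,2] → █
    (2,0)@(5, 1): e=[69,37,-6] → ·
    (0,1)@(1, 3): e=[63,-1,38] → ·
    (1,1)@(3, 3): e=[55,15,30] → █
    (2,1)@(5, 3): e=[47,31,22] → █
    (3,1)@(7, 3): e=[39,47,14] → █
    (4,1)@(9, 3): e=[31,63,6] → █
    (5,1)@(11, 3): e=[23,79,-2] → ·
    (1,2)@(3, 5): e=[33,9,58] → █
    (5,2)@(11, 5): e=[1,73,26] → █
    (6,2)@(13, 5): e=[-7,89,18] → ·
  covered (13 px):
    █ █ · · · · · · ·
    · █ █ █ █ · · · ·
    · █ █ █ █ █ · · ·
    · █ █ · · · · · ·
    · · · · · · · · ·

Final: 21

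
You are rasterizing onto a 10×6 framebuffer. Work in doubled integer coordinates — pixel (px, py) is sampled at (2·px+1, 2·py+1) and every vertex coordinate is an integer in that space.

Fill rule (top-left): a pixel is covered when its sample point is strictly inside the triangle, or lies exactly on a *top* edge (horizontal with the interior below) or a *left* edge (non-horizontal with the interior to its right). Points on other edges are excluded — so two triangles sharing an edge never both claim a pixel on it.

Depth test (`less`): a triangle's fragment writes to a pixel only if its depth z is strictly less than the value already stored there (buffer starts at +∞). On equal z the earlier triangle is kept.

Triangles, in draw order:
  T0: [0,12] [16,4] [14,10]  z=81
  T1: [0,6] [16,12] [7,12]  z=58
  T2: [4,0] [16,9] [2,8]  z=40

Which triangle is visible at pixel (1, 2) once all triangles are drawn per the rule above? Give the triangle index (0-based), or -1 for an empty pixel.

T0:
  2·area = 80
  edge (0, 12)→(16, 4): d=(16,-8) top-left  bias=+0
  edge (16, 4)→(14, 10): d=(-2,6) right/bottom  bias=-1
  edge (14, 10)→(0, 12): d=(-14,2) right/bottom  bias=-1
    (8,0)@(17, 1): e=[-40,0,120] → ·  [on edge]
    (7,2)@(15, 5): e=[8,4,68] → #
    (8,2)@(17, 5): e=[24,-8,64] → ·
    (5,3)@(11, 7): e=[8,24,48] → #
    (6,3)@(13, 7): e=[24,12,44] → #
    (7,3)@(15, 7): e=[40,0,40] → ·  [on edge]
    (3,4)@(7, 9): e=[8,44,28] → #
    (4,4)@(9, 9): e=[24,32,24] → #
    (7,4)@(15, 9): e=[72,-4,12] → ·
    (1,5)@(3, 11): e=[8,64,8] → #
    (2,5)@(5, 11): e=[24,52,4] → #
    (3,5)@(7, 11): e=[40,40,0] → ·  [on edge]
  covered (9 px):
    · · · · · · · · · ·
    · · · · · · · · · ·
    · · · · · · · # · ·
    · · · · · # # · · ·
    · · · # # # # · · ·
    · # # · · · · · · ·
T1:
  2·area = 54
  edge (0, 6)→(16, 12): d=(16,6) right/bottom  bias=-1
  edge (16, 12)→(7, 12): d=(-9,0) right/bottom  bias=-1
  edge (7, 12)→(0, 6): d=(-7,-6) top-left  bias=+0
    (2,4)@(5, 9): e=[18,27,9] → #
    (3,4)@(7, 9): e=[6,27,21] → #
    (4,4)@(9, 9): e=[-6,27,33] → ·
    (2,5)@(5, 11): e=[50,9,-5] → ·
    (3,5)@(7, 11): e=[38,9,7] → #
    (4,5)@(9, 11): e=[26,9,19] → #
    (5,5)@(11, 11): e=[14,9,31] → #
    (6,5)@(13, 11): e=[2,9,43] → #
    (7,5)@(15, 11): e=[-10,9,55] → ·
  covered (6 px):
    · · · · · · · · · ·
    · · · · · · · · · ·
    · · · · · · · · · ·
    · · · · · · · · · ·
    · · # # · · · · · ·
    · · · # # # # · · ·
T2:
  2·area = 114
  edge (4, 0)→(16, 9): d=(12,9) right/bottom  bias=-1
  edge (16, 9)→(2, 8): d=(-14,-1) top-left  bias=+0
  edge (2, 8)→(4, 0): d=(2,-8) top-left  bias=+0
    (2,0)@(5, 1): e=[3,101,10] → #
    (3,0)@(7, 1): e=[-15,103,26] → ·
    (2,1)@(5, 3): e=[27,73,14] → #
    (3,1)@(7, 3): e=[9,75,30] → #
    (4,1)@(9, 3): e=[-9,77,46] → ·
    (1,2)@(3, 5): e=[69,43,2] → #
    (4,2)@(9, 5): e=[15,49,50] → #
    (5,2)@(11, 5): e=[-3,51,66] → ·
    (1,3)@(3, 7): e=[93,15,6] → #
    (5,3)@(11, 7): e=[21,23,70] → #
    (6,3)@(13, 7): e=[3,25,86] → #
    (7,3)@(15, 7): e=[-15,27,102] → ·
  covered (13 px):
    · · # · · · · · · ·
    · · # # · · · · · ·
    · # # # # · · · · ·
    · # # # # # # · · ·
    · · · · · · · · · ·
    · · · · · · · · · ·

Z-buffer (winner per pixel, '.' = empty):
  . . 2 . . . . . . .
  . . 2 2 . . . . . .
  . 2 2 2 2 . . 0 . .
  . 2 2 2 2 2 2 . . .
  . . 1 1 0 0 0 . . .
  . 0 0 1 1 1 1 . . .

Answer: 2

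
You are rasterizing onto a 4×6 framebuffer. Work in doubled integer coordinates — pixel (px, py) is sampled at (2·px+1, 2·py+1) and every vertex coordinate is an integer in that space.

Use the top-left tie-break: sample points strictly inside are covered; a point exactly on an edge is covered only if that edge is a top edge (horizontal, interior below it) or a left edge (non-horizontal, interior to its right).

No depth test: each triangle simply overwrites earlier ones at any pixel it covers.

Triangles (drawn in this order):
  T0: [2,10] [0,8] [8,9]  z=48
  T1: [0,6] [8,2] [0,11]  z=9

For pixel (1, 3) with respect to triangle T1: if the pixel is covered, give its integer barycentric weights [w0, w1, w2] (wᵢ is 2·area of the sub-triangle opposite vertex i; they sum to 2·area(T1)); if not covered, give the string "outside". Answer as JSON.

T0:
  2·area = 14
  edge (2, 10)→(0, 8): d=(-2,-2) top-left  bias=+0
  edge (0, 8)→(8, 9): d=(8,1) right/bottom  bias=-1
  edge (8, 9)→(2, 10): d=(-6,1) right/bottom  bias=-1
    (0,4)@(1, 9): e=[0,7,7] → #  [on edge]
    (1,4)@(3, 9): e=[4,5,5] → #
    (2,4)@(5, 9): e=[8,3,3] → #
    (3,4)@(7, 9): e=[12,1,1] → #
    (0,5)@(1, 11): e=[-4,23,-5] → ·
    (1,5)@(3, 11): e=[0,21,-7] → ·  [on edge]
    (2,5)@(5, 11): e=[4,19,-9] → ·
    (3,5)@(7, 11): e=[8,17,-11] → ·
  covered (4 px):
    · · · ·
    · · · ·
    · · · ·
    · · · ·
    # # # #
    · · · ·
T1:
  2·area = 40
  edge (0, 6)→(8, 2): d=(8,-4) top-left  bias=+0
  edge (8, 2)→(0, 11): d=(-8,9) right/bottom  bias=-1
  edge (0, 11)→(0, 6): d=(0,-5) top-left  bias=+0
    (3,1)@(7, 3): e=[4,1,35] → #
    (1,2)@(3, 5): e=[4,21,15] → #
    (2,2)@(5, 5): e=[12,3,25] → #
    (3,2)@(7, 5): e=[20,-15,35] → ·
    (0,3)@(1, 7): e=[12,23,5] → #
    (2,3)@(5, 7): e=[28,-13,25] → ·
    (0,4)@(1, 9): e=[28,7,5] → #
    (1,4)@(3, 9): e=[36,-11,15] → ·
    (0,5)@(1, 11): e=[44,-9,5] → ·
  covered (6 px):
    · · · ·
    · · · #
    · # # ·
    # # · ·
    # · · ·
    · · · ·

Final: [5,15,20]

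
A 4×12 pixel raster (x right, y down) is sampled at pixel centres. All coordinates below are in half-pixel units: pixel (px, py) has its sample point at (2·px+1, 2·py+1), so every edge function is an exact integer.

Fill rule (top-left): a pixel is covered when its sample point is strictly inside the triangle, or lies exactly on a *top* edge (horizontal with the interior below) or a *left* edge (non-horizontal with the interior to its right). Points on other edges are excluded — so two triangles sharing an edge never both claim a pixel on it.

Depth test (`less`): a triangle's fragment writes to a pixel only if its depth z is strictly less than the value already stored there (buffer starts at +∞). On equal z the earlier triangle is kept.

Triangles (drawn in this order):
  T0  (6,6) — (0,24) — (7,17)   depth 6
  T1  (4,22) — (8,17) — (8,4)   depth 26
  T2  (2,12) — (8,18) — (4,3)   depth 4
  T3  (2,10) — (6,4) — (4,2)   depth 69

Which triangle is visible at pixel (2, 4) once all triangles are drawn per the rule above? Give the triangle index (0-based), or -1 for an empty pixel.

T0:
  2·area = 84  (B↔C swapped to make it positive)
  edge (6, 6)→(7, 17): d=(1,11) right/bottom  bias=-1
  edge (7, 17)→(0, 24): d=(-7,7) right/bottom  bias=-1
  edge (0, 24)→(6, 6): d=(6,-18) top-left  bias=+0
    (3,1)@(7, 3): e=[-14,98,0] → ·  [on edge]
    (2,4)@(5, 9): e=[14,70,0] → █  [on edge]
    (3,4)@(7, 9): e=[-8,56,36] → ·
    (2,5)@(5, 11): e=[16,56,12] → █
    (3,5)@(7, 11): e=[-6,42,48] → ·
    (2,6)@(5, 13): e=[18,42,24] → █
    (3,6)@(7, 13): e=[-4,28,60] → ·
    (1,7)@(3, 15): e=[42,42,0] → █  [on edge]
    (3,7)@(7, 15): e=[-2,14,72] → ·
    (1,8)@(3, 17): e=[44,28,12] → █
    (3,8)@(7, 17): e=[0,0,84] → ·  [on edge]
    (1,9)@(3, 19): e=[46,14,24] → █
    (2,9)@(5, 19): e=[24,0,60] → ·  [on edge]
    (0,10)@(1, 21): e=[70,14,0] → █  [on edge]
    (1,10)@(3, 21): e=[48,0,36] → ·  [on edge]
    (0,11)@(1, 23): e=[72,0,12] → ·  [on edge]
  covered (9 px):
    · · · ·
    · · · ·
    · · · ·
    · · · ·
    · · █ ·
    · · █ ·
    · · █ ·
    · █ █ ·
    · █ █ ·
    · █ · ·
    █ · · ·
    · · · ·
T1:
  2·area = 52  (B↔C swapped to make it positive)
  edge (4, 22)→(8, 4): d=(4,-18) top-left  bias=+0
  edge (8, 4)→(8, 17): d=(0,13) right/bottom  bias=-1
  edge (8, 17)→(4, 22): d=(-4,5) right/bottom  bias=-1
    (3,4)@(7, 9): e=[2,13,37] → █
    (3,5)@(7, 11): e=[10,13,29] → █
    (3,6)@(7, 13): e=[18,13,21] → █
    (3,7)@(7, 15): e=[26,13,13] → █
    (3,8)@(7, 17): e=[34,13,5] → █
    (2,9)@(5, 19): e=[6,39,7] → █
    (3,9)@(7, 19): e=[42,13,-3] → ·
    (2,10)@(5, 21): e=[14,39,-1] → ·
  covered (6 px):
    · · · ·
    · · · ·
    · · · ·
    · · · ·
    · · · █
    · · · █
    · · · █
    · · · █
    · · · █
    · · █ ·
    · · · ·
    · · · ·
T2:
  2·area = 66  (B↔C swapped to make it positive)
  edge (2, 12)→(4, 3): d=(2,-9) top-left  bias=+0
  edge (4, 3)→(8, 18): d=(4,15) right/bottom  bias=-1
  edge (8, 18)→(2, 12): d=(-6,-6) top-left  bias=+0
    (2,3)@(5, 7): e=[17,1,48] → █
    (3,3)@(7, 7): e=[35,-29,60] → ·
    (1,4)@(3, 9): e=[3,39,24] → █
    (3,4)@(7, 9): e=[39,-21,48] → ·
    (0,5)@(1, 11): e=[-11,77,0] → ·  [on edge]
    (1,5)@(3, 11): e=[7,47,12] → █
    (3,5)@(7, 11): e=[43,-13,36] → ·
    (1,6)@(3, 13): e=[11,55,0] → █  [on edge]
    (3,6)@(7, 13): e=[47,-5,24] → ·
    (1,7)@(3, 15): e=[15,63,-12] → ·
    (2,7)@(5, 15): e=[33,33,0] → █  [on edge]
    (3,7)@(7, 15): e=[51,3,12] → █
    (3,8)@(7, 17): e=[55,11,0] → █  [on edge]
  covered (10 px):
    · · · ·
    · · · ·
    · · · ·
    · · █ ·
    · █ █ ·
    · █ █ ·
    · █ █ ·
    · · █ █
    · · · █
    · · · ·
    · · · ·
    · · · ·
T3:
  2·area = 20  (B↔C swapped to make it positive)
  edge (2, 10)→(4, 2): d=(2,-8) top-left  bias=+0
  edge (4, 2)→(6, 4): d=(2,2) right/bottom  bias=-1
  edge (6, 4)→(2, 10): d=(-4,6) right/bottom  bias=-1
    (1,0)@(3, 1): e=[-10,0,30] → ·  [on edge]
    (2,1)@(5, 3): e=[10,0,10] → ·  [on edge]
    (2,2)@(5, 5): e=[14,4,2] → █
    (3,2)@(7, 5): e=[30,0,-10] → ·  [on edge]
    (1,3)@(3, 7): e=[2,12,6] → █
    (2,3)@(5, 7): e=[18,8,-6] → ·
    (1,4)@(3, 9): e=[6,16,-2] → ·
  covered (2 px):
    · · · ·
    · · · ·
    · · █ ·
    · █ · ·
    · · · ·
    · · · ·
    · · · ·
    · · · ·
    · · · ·
    · · · ·
    · · · ·
    · · · ·

Z-buffer (winner per pixel, '.' = empty):
  . . . .
  . . . .
  . . 3 .
  . 3 2 .
  . 2 2 1
  . 2 2 1
  . 2 2 1
  . 0 2 2
  . 0 0 2
  . 0 1 .
  0 . . .
  . . . .

Answer: 2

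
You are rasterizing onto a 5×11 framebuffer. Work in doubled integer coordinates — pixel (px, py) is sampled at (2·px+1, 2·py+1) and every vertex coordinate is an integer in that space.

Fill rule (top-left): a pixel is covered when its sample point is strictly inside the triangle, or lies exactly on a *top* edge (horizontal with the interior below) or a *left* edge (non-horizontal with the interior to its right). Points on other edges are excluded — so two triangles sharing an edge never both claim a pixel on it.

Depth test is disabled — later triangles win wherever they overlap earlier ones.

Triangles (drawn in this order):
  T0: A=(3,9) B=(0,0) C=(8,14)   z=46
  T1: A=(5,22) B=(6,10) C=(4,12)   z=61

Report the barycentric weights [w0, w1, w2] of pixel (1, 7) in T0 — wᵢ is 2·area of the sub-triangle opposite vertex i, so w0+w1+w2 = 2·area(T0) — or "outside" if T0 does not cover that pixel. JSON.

T0:
  2·area = 30
  edge (3, 9)→(0, 0): d=(-3,-9) top-left  bias=+0
  edge (0, 0)→(8, 14): d=(8,14) right/bottom  bias=-1
  edge (8, 14)→(3, 9): d=(-5,-5) top-left  bias=+0
    (0,1)@(1, 3): e=[0,10,20] → █  [on edge]
    (1,1)@(3, 3): e=[18,-18,30] → ·
    (0,2)@(1, 5): e=[-6,26,10] → ·
    (0,3)@(1, 7): e=[-12,42,0] → ·  [on edge]
    (1,3)@(3, 7): e=[6,14,10] → █
    (2,3)@(5, 7): e=[24,-14,20] → ·
    (1,4)@(3, 9): e=[0,30,0] → █  [on edge]
    (2,4)@(5, 9): e=[18,2,10] → █
    (3,4)@(7, 9): e=[36,-26,20] → ·
    (1,5)@(3, 11): e=[-6,46,-10] → ·
    (2,5)@(5, 11): e=[12,18,0] → █  [on edge]
    (3,5)@(7, 11): e=[30,-10,10] → ·
    (3,6)@(7, 13): e=[24,6,0] → █  [on edge]
    (2,7)@(5, 15): e=[0,50,-20] → ·  [on edge]
    (4,7)@(9, 15): e=[36,-6,0] → ·  [on edge]
    (3,10)@(7, 21): e=[0,70,-40] → ·  [on edge]
  covered (6 px):
    · · · · ·
    █ · · · ·
    · · · · ·
    · █ · · ·
    · █ █ · ·
    · · █ · ·
    · · · █ ·
    · · · · ·
    · · · · ·
    · · · · ·
    · · · · ·
T1:
  2·area = 22  (B↔C swapped to make it positive)
  edge (5, 22)→(4, 12): d=(-1,-10) top-left  bias=+0
  edge (4, 12)→(6, 10): d=(2,-2) top-left  bias=+0
  edge (6, 10)→(5, 22): d=(-1,12) right/bottom  bias=-1
    (4,3)@(9, 7): e=[55,0,-33] → ·  [on edge]
    (3,4)@(7, 9): e=[33,0,-11] → ·  [on edge]
    (2,5)@(5, 11): e=[11,0,11] → █  [on edge]
    (3,5)@(7, 11): e=[31,4,-13] → ·
    (1,6)@(3, 13): e=[-11,0,33] → ·  [on edge]
    (2,6)@(5, 13): e=[9,4,9] → █
    (3,6)@(7, 13): e=[29,8,-15] → ·
    (0,7)@(1, 15): e=[-33,0,55] → ·  [on edge]
    (2,7)@(5, 15): e=[7,8,7] → █
    (3,7)@(7, 15): e=[27,12,-17] → ·
    (2,8)@(5, 17): e=[5,12,5] → █
    (3,8)@(7, 17): e=[25,16,-19] → ·
  covered (6 px):
    · · · · ·
    · · · · ·
    · · · · ·
    · · · · ·
    · · · · ·
    · · █ · ·
    · · █ · ·
    · · █ · ·
    · · █ · ·
    · · █ · ·
    · · █ · ·

Final: "outside"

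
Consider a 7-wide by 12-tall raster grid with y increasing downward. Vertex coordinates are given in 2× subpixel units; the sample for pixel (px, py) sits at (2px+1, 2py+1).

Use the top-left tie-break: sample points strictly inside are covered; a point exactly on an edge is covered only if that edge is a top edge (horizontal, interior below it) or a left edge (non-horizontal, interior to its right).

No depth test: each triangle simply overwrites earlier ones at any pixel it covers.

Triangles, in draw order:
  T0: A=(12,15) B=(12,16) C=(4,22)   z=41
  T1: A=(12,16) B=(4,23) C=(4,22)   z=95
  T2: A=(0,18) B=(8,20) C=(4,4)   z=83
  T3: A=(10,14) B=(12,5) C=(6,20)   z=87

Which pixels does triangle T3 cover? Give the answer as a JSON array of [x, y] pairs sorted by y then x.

T0:
  2·area = 8
  edge (12, 15)→(12, 16): d=(0,1) right/bottom  bias=-1
  edge (12, 16)→(4, 22): d=(-8,6) right/bottom  bias=-1
  edge (4, 22)→(12, 15): d=(8,-7) top-left  bias=+0
  covered (0 px):
    . . . . . . .
    . . . . . . .
    . . . . . . .
    . . . . . . .
    . . . . . . .
    . . . . . . .
    . . . . . . .
    . . . . . . .
    . . . . . . .
    . . . . . . .
    . . . . . . .
    . . . . . . .
T1:
  2·area = 8
  edge (12, 16)→(4, 23): d=(-8,7) right/bottom  bias=-1
  edge (4, 23)→(4, 22): d=(0,-1) top-left  bias=+0
  edge (4, 22)→(12, 16): d=(8,-6) top-left  bias=+0
  covered (0 px):
    . . . . . . .
    . . . . . . .
    . . . . . . .
    . . . . . . .
    . . . . . . .
    . . . . . . .
    . . . . . . .
    . . . . . . .
    . . . . . . .
    . . . . . . .
    . . . . . . .
    . . . . . . .
T2:
  2·area = 120  (B↔C swapped to make it positive)
  edge (0, 18)→(4, 4): d=(4,-14) top-left  bias=+0
  edge (4, 4)→(8, 20): d=(4,16) right/bottom  bias=-1
  edge (8, 20)→(0, 18): d=(-8,-2) top-left  bias=+0
    (1,4)@(3, 9): e=[6,36,78] → X
    (2,4)@(5, 9): e=[34,4,82] → X
    (3,4)@(7, 9): e=[62,-28,86] → .
    (1,5)@(3, 11): e=[14,44,62] → X
    (3,5)@(7, 11): e=[70,-20,70] → .
    (1,6)@(3, 13): e=[22,52,46] → X
    (3,6)@(7, 13): e=[78,-12,54] → .
    (0,7)@(1, 15): e=[2,92,26] → X
    (3,7)@(7, 15): e=[86,-4,38] → .
    (0,8)@(1, 17): e=[10,100,10] → X
    (3,8)@(7, 17): e=[94,4,22] → X
    (4,8)@(9, 17): e=[122,-28,26] → .
  covered (15 px):
    . . . . . . .
    . . . . . . .
    . . . . . . .
    . . . . . . .
    . X X . . . .
    . X X . . . .
    . X X . . . .
    X X X . . . .
    X X X X . . .
    . . X X . . .
    . . . . . . .
    . . . . . . .
T3:
  2·area = 24  (B↔C swapped to make it positive)
  edge (10, 14)→(6, 20): d=(-4,6) right/bottom  bias=-1
  edge (6, 20)→(12, 5): d=(6,-15) top-left  bias=+0
  edge (12, 5)→(10, 14): d=(-2,9) right/bottom  bias=-1
    (5,4)@(11, 9): e=[14,9,1] → X
    (6,4)@(13, 9): e=[2,39,-17] → .
    (5,5)@(11, 11): e=[6,21,-3] → .
    (4,6)@(9, 13): e=[10,3,11] → X
    (5,6)@(11, 13): e=[-2,33,-7] → .
    (4,7)@(9, 15): e=[2,15,7] → X
    (5,7)@(11, 15): e=[-10,45,-11] → .
    (4,8)@(9, 17): e=[-6,27,3] → .
  covered (3 px):
    . . . . . . .
    . . . . . . .
    . . . . . . .
    . . . . . . .
    . . . . . X .
    . . . . . . .
    . . . . X . .
    . . . . X . .
    . . . . . . .
    . . . . . . .
    . . . . . . .
    . . . . . . .

Result: [[5,4],[4,6],[4,7]]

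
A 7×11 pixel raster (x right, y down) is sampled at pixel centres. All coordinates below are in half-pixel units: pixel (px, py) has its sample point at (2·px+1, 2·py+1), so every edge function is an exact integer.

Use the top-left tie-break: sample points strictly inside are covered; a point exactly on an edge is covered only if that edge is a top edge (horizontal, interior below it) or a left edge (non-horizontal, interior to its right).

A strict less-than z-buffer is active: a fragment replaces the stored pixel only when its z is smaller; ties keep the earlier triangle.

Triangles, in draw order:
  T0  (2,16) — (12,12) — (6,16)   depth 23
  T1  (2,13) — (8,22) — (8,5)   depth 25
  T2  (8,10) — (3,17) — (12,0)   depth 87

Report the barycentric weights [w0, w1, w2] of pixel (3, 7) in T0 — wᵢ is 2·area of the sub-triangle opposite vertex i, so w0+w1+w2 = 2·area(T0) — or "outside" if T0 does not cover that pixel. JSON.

T0:
  2·area = 16
  edge (2, 16)→(12, 12): d=(10,-4) top-left  bias=+0
  edge (12, 12)→(6, 16): d=(-6,4) right/bottom  bias=-1
  edge (6, 16)→(2, 16): d=(-4,0) right/bottom  bias=-1
    (2,7)@(5, 15): e=[2,10,4] → █
    (3,7)@(7, 15): e=[10,2,4] → █
    (4,7)@(9, 15): e=[18,-6,4] → ·
    (2,8)@(5, 17): e=[22,-2,-4] → ·
    (3,8)@(7, 17): e=[30,-10,-4] → ·
  covered (2 px):
    · · · · · · ·
    · · · · · · ·
    · · · · · · ·
    · · · · · · ·
    · · · · · · ·
    · · · · · · ·
    · · · · · · ·
    · · █ █ · · ·
    · · · · · · ·
    · · · · · · ·
    · · · · · · ·
T1:
  2·area = 102  (B↔C swapped to make it positive)
  edge (2, 13)→(8, 5): d=(6,-8) top-left  bias=+0
  edge (8, 5)→(8, 22): d=(0,17) right/bottom  bias=-1
  edge (8, 22)→(2, 13): d=(-6,-9) top-left  bias=+0
    (5,0)@(11, 1): e=[0,-51,153] → ·  [on edge]
    (3,3)@(7, 7): e=[4,17,81] → █
    (4,3)@(9, 7): e=[20,-17,99] → ·
    (2,4)@(5, 9): e=[0,51,51] → █  [on edge]
    (4,4)@(9, 9): e=[32,-17,87] → ·
    (2,5)@(5, 11): e=[12,51,39] → █
    (4,5)@(9, 11): e=[44,-17,75] → ·
    (1,6)@(3, 13): e=[8,85,9] → █
    (4,6)@(9, 13): e=[56,-17,63] → ·
    (1,7)@(3, 15): e=[20,85,-3] → ·
    (2,7)@(5, 15): e=[36,51,15] → █
    (4,7)@(9, 15): e=[68,-17,51] → ·
  covered (13 px):
    · · · · · · ·
    · · · · · · ·
    · · · · · · ·
    · · · █ · · ·
    · · █ █ · · ·
    · · █ █ · · ·
    · █ █ █ · · ·
    · · █ █ · · ·
    · · █ █ · · ·
    · · · █ · · ·
    · · · · · · ·
T2:
  2·area = 22
  edge (8, 10)→(3, 17): d=(-5,7) right/bottom  bias=-1
  edge (3, 17)→(12, 0): d=(9,-17) top-left  bias=+0
  edge (12, 0)→(8, 10): d=(-4,10) right/bottom  bias=-1
    (6,1)@(13, 3): e=[0,44,-22] → ·  [on edge]
    (4,3)@(9, 7): e=[8,12,2] → █
    (5,3)@(11, 7): e=[-6,46,-18] → ·
    (4,4)@(9, 9): e=[-2,30,-6] → ·
    (3,5)@(7, 11): e=[2,14,6] → █
    (4,5)@(9, 11): e=[-12,48,-14] → ·
    (3,6)@(7, 13): e=[-8,32,-2] → ·
    (1,8)@(3, 17): e=[0,0,22] → ·  [on edge]
  covered (2 px):
    · · · · · · ·
    · · · · · · ·
    · · · · · · ·
    · · · · █ · ·
    · · · · · · ·
    · · · █ · · ·
    · · · · · · ·
    · · · · · · ·
    · · · · · · ·
    · · · · · · ·
    · · · · · · ·

Answer: [2,4,10]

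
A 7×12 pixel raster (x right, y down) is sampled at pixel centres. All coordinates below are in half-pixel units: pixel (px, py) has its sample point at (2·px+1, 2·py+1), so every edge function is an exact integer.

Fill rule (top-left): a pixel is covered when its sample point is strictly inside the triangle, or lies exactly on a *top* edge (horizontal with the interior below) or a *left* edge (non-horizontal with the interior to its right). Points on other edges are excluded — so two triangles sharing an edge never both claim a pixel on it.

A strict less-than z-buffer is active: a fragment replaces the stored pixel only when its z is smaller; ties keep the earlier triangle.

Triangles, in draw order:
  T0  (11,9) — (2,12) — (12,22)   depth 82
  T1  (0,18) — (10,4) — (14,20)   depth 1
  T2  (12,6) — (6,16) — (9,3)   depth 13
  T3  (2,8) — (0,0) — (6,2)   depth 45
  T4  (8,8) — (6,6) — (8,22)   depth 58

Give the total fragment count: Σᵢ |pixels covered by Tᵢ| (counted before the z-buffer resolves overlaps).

T0:
  2·area = 120  (B↔C swapped to make it positive)
  edge (11, 9)→(12, 22): d=(1,13) right/bottom  bias=-1
  edge (12, 22)→(2, 12): d=(-10,-10) top-left  bias=+0
  edge (2, 12)→(11, 9): d=(9,-3) top-left  bias=+0
    (5,4)@(11, 9): e=[0,120,0] → ·  [on edge]
    (0,5)@(1, 11): e=[132,0,-12] → ·  [on edge]
    (2,5)@(5, 11): e=[80,40,0] → #  [on edge]
    (3,5)@(7, 11): e=[54,60,6] → #
    (4,5)@(9, 11): e=[28,80,12] → #
    (5,5)@(11, 11): e=[2,100,18] → #
    (6,5)@(13, 11): e=[-24,120,24] → ·
    (1,6)@(3, 13): e=[108,0,12] → #  [on edge]
    (6,6)@(13, 13): e=[-22,100,42] → ·
    (1,7)@(3, 15): e=[110,-20,30] → ·
    (2,7)@(5, 15): e=[84,0,36] → #  [on edge]
    (6,7)@(13, 15): e=[-20,80,60] → ·
    (3,8)@(7, 17): e=[60,0,60] → #  [on edge]
    (4,9)@(9, 19): e=[36,0,84] → #  [on edge]
    (5,10)@(11, 21): e=[12,0,108] → #  [on edge]
    (6,11)@(13, 23): e=[-12,0,132] → ·  [on edge]
  covered (19 px):
    · · · · · · ·
    · · · · · · ·
    · · · · · · ·
    · · · · · · ·
    · · · · · · ·
    · · # # # # ·
    · # # # # # ·
    · · # # # # ·
    · · · # # # ·
    · · · · # # ·
    · · · · · # ·
    · · · · · · ·
T1:
  2·area = 216
  edge (0, 18)→(10, 4): d=(10,-14) top-left  bias=+0
  edge (10, 4)→(14, 20): d=(4,16) right/bottom  bias=-1
  edge (14, 20)→(0, 18): d=(-14,-2) top-left  bias=+0
    (4,3)@(9, 7): e=[16,28,172] → #
    (5,3)@(11, 7): e=[44,-4,176] → ·
    (3,4)@(7, 9): e=[8,68,140] → #
    (5,4)@(11, 9): e=[64,4,148] → #
    (6,4)@(13, 9): e=[92,-28,152] → ·
    (2,5)@(5, 11): e=[0,108,108] → #  [on edge]
    (6,5)@(13, 11): e=[112,-20,124] → ·
    (2,6)@(5, 13): e=[20,116,80] → #
    (6,6)@(13, 13): e=[132,-12,96] → ·
    (1,7)@(3, 15): e=[12,156,48] → #
    (6,7)@(13, 15): e=[152,-4,68] → ·
    (0,8)@(1, 17): e=[4,196,16] → #
    (3,9)@(7, 19): e=[108,108,0] → #  [on edge]
  covered (28 px):
    · · · · · · ·
    · · · · · · ·
    · · · · · · ·
    · · · · # · ·
    · · · # # # ·
    · · # # # # ·
    · · # # # # ·
    · # # # # # ·
    # # # # # # #
    · · · # # # #
    · · · · · · ·
    · · · · · · ·
T2:
  2·area = 48
  edge (12, 6)→(6, 16): d=(-6,10) right/bottom  bias=-1
  edge (6, 16)→(9, 3): d=(3,-13) top-left  bias=+0
  edge (9, 3)→(12, 6): d=(3,3) right/bottom  bias=-1
    (3,0)@(7, 1): e=[80,-32,0] → ·  [on edge]
    (4,1)@(9, 3): e=[48,0,0] → ·  [on edge]
    (4,2)@(9, 5): e=[36,6,6] → #
    (5,2)@(11, 5): e=[16,32,0] → ·  [on edge]
    (4,3)@(9, 7): e=[24,12,12] → #
    (5,3)@(11, 7): e=[4,38,6] → #
    (6,3)@(13, 7): e=[-16,64,0] → ·  [on edge]
    (4,4)@(9, 9): e=[12,18,18] → #
    (5,4)@(11, 9): e=[-8,44,12] → ·
    (4,5)@(9, 11): e=[0,24,24] → ·  [on edge]
    (3,6)@(7, 13): e=[8,4,36] → #
    (4,6)@(9, 13): e=[-12,30,30] → ·
    (1,10)@(3, 21): e=[0,-24,72] → ·  [on edge]
  covered (5 px):
    · · · · · · ·
    · · · · · · ·
    · · · · # · ·
    · · · · # # ·
    · · · · # · ·
    · · · · · · ·
    · · · # · · ·
    · · · · · · ·
    · · · · · · ·
    · · · · · · ·
    · · · · · · ·
    · · · · · · ·
T3:
  2·area = 44
  edge (2, 8)→(0, 0): d=(-2,-8) top-left  bias=+0
  edge (0, 0)→(6, 2): d=(6,2) right/bottom  bias=-1
  edge (6, 2)→(2, 8): d=(-4,6) right/bottom  bias=-1
    (0,0)@(1, 1): e=[6,4,34] → #
    (1,0)@(3, 1): e=[22,0,22] → ·  [on edge]
    (0,1)@(1, 3): e=[2,16,26] → #
    (1,1)@(3, 3): e=[18,12,14] → #
    (2,1)@(5, 3): e=[34,8,2] → #
    (3,1)@(7, 3): e=[50,4,-10] → ·
    (4,1)@(9, 3): e=[66,0,-22] → ·  [on edge]
    (0,2)@(1, 5): e=[-2,28,18] → ·
    (1,2)@(3, 5): e=[14,24,6] → #
    (2,2)@(5, 5): e=[30,20,-6] → ·
    (1,3)@(3, 7): e=[10,36,-2] → ·
  covered (5 px):
    # · · · · · ·
    # # # · · · ·
    · # · · · · ·
    · · · · · · ·
    · · · · · · ·
    · · · · · · ·
    · · · · · · ·
    · · · · · · ·
    · · · · · · ·
    · · · · · · ·
    · · · · · · ·
    · · · · · · ·
T4:
  2·area = 28  (B↔C swapped to make it positive)
  edge (8, 8)→(8, 22): d=(0,14) right/bottom  bias=-1
  edge (8, 22)→(6, 6): d=(-2,-16) top-left  bias=+0
  edge (6, 6)→(8, 8): d=(2,2) right/bottom  bias=-1
    (0,0)@(1, 1): e=[98,-70,0] → ·  [on edge]
    (1,1)@(3, 3): e=[70,-42,0] → ·  [on edge]
    (2,2)@(5, 5): e=[42,-14,0] → ·  [on edge]
    (3,3)@(7, 7): e=[14,14,0] → ·  [on edge]
    (3,4)@(7, 9): e=[14,10,4] → #
    (4,4)@(9, 9): e=[-14,42,0] → ·  [on edge]
    (3,5)@(7, 11): e=[14,6,8] → #
    (4,5)@(9, 11): e=[-14,38,4] → ·
    (5,5)@(11, 11): e=[-42,70,0] → ·  [on edge]
    (3,6)@(7, 13): e=[14,2,12] → #
    (4,6)@(9, 13): e=[-14,34,8] → ·
    (6,6)@(13, 13): e=[-70,98,0] → ·  [on edge]
  covered (3 px):
    · · · · · · ·
    · · · · · · ·
    · · · · · · ·
    · · · · · · ·
    · · · # · · ·
    · · · # · · ·
    · · · # · · ·
    · · · · · · ·
    · · · · · · ·
    · · · · · · ·
    · · · · · · ·
    · · · · · · ·

Result: 60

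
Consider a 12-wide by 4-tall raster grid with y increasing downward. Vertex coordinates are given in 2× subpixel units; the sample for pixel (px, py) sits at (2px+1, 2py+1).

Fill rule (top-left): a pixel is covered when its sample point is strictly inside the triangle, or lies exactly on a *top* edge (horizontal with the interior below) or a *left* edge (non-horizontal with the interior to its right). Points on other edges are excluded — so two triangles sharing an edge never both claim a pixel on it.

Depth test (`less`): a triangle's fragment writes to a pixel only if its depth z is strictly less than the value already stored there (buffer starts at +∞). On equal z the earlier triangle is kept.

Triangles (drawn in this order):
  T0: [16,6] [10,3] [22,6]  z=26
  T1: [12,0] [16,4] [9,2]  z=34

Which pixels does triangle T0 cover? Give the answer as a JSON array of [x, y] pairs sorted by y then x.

T0:
  2·area = 18
  edge (16, 6)→(10, 3): d=(-6,-3) top-left  bias=+0
  edge (10, 3)→(22, 6): d=(12,3) right/bottom  bias=-1
  edge (22, 6)→(16, 6): d=(-6,0) right/bottom  bias=-1
    (7,2)@(15, 5): e=[3,9,6] → #
    (8,2)@(17, 5): e=[9,3,6] → #
    (9,2)@(19, 5): e=[15,-3,6] → ·
    (7,3)@(15, 7): e=[-9,33,-6] → ·
    (8,3)@(17, 7): e=[-3,27,-6] → ·
  covered (2 px):
    · · · · · · · · · · · ·
    · · · · · · · · · · · ·
    · · · · · · · # # · · ·
    · · · · · · · · · · · ·
T1:
  2·area = 20
  edge (12, 0)→(16, 4): d=(4,4) right/bottom  bias=-1
  edge (16, 4)→(9, 2): d=(-7,-2) top-left  bias=+0
  edge (9, 2)→(12, 0): d=(3,-2) top-left  bias=+0
    (5,0)@(11, 1): e=[8,11,1] → #
    (6,0)@(13, 1): e=[0,15,5] → ·  [on edge]
    (5,1)@(11, 3): e=[16,-3,7] → ·
    (6,1)@(13, 3): e=[8,1,11] → #
    (7,1)@(15, 3): e=[0,5,15] → ·  [on edge]
    (6,2)@(13, 5): e=[16,-13,17] → ·
    (8,2)@(17, 5): e=[0,-5,25] → ·  [on edge]
    (9,3)@(19, 7): e=[0,-15,35] → ·  [on edge]
  covered (2 px):
    · · · · · # · · · · · ·
    · · · · · · # · · · · ·
    · · · · · · · · · · · ·
    · · · · · · · · · · · ·

Final: [[7,2],[8,2]]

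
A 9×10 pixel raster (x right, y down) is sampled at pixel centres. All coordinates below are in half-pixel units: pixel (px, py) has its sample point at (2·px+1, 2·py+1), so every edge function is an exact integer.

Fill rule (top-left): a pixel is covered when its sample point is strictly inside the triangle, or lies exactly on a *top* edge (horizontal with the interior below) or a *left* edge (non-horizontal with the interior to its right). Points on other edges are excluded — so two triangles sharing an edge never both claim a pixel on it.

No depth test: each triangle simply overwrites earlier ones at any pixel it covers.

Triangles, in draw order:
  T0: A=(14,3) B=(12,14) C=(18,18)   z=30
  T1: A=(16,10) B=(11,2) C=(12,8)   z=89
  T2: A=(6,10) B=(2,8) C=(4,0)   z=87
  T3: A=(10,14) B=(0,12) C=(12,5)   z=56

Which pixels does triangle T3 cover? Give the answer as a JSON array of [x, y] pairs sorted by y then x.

T0:
  2·area = 74  (B↔C swapped to make it positive)
  edge (14, 3)→(18, 18): d=(4,15) right/bottom  bias=-1
  edge (18, 18)→(12, 14): d=(-6,-4) top-left  bias=+0
  edge (12, 14)→(14, 3): d=(2,-11) top-left  bias=+0
    (7,3)@(15, 7): e=[1,54,19] → X
    (8,3)@(17, 7): e=[-29,62,41] → .
    (6,4)@(13, 9): e=[39,34,1] → X
    (8,4)@(17, 9): e=[-21,50,45] → .
    (6,5)@(13, 11): e=[47,22,5] → X
    (8,5)@(17, 11): e=[-13,38,49] → .
    (6,6)@(13, 13): e=[55,10,9] → X
    (8,6)@(17, 13): e=[-5,26,53] → .
    (6,7)@(13, 15): e=[63,-2,13] → .
    (7,7)@(15, 15): e=[33,6,35] → X
    (8,7)@(17, 15): e=[3,14,57] → X
    (7,8)@(15, 17): e=[41,-6,39] → .
  covered (10 px):
    . . . . . . . . .
    . . . . . . . . .
    . . . . . . . . .
    . . . . . . . X .
    . . . . . . X X .
    . . . . . . X X .
    . . . . . . X X .
    . . . . . . . X X
    . . . . . . . . X
    . . . . . . . . .
T1:
  2·area = 22  (B↔C swapped to make it positive)
  edge (16, 10)→(12, 8): d=(-4,-2) top-left  bias=+0
  edge (12, 8)→(11, 2): d=(-1,-6) top-left  bias=+0
  edge (11, 2)→(16, 10): d=(5,8) right/bottom  bias=-1
    (6,3)@(13, 7): e=[6,7,9] → X
    (7,3)@(15, 7): e=[10,19,-7] → .
    (6,4)@(13, 9): e=[-2,5,19] → .
    (7,4)@(15, 9): e=[2,17,3] → X
    (8,4)@(17, 9): e=[6,29,-13] → .
    (7,5)@(15, 11): e=[-6,15,13] → .
  covered (2 px):
    . . . . . . . . .
    . . . . . . . . .
    . . . . . . . . .
    . . . . . . X . .
    . . . . . . . X .
    . . . . . . . . .
    . . . . . . . . .
    . . . . . . . . .
    . . . . . . . . .
    . . . . . . . . .
T2:
  2·area = 36
  edge (6, 10)→(2, 8): d=(-4,-2) top-left  bias=+0
  edge (2, 8)→(4, 0): d=(2,-8) top-left  bias=+0
  edge (4, 0)→(6, 10): d=(2,10) right/bottom  bias=-1
    (1,2)@(3, 5): e=[14,2,20] → X
    (2,2)@(5, 5): e=[18,18,0] → .  [on edge]
    (1,3)@(3, 7): e=[6,6,24] → X
    (2,3)@(5, 7): e=[10,22,4] → X
    (3,3)@(7, 7): e=[14,38,-16] → .
    (1,4)@(3, 9): e=[-2,10,28] → .
    (2,4)@(5, 9): e=[2,26,8] → X
    (3,4)@(7, 9): e=[6,42,-12] → .
    (2,5)@(5, 11): e=[-6,30,12] → .
    (3,7)@(7, 15): e=[-18,54,0] → .  [on edge]
  covered (4 px):
    . . . . . . . . .
    . . . . . . . . .
    . X . . . . . . .
    . X X . . . . . .
    . . X . . . . . .
    . . . . . . . . .
    . . . . . . . . .
    . . . . . . . . .
    . . . . . . . . .
    . . . . . . . . .
T3:
  2·area = 94
  edge (10, 14)→(0, 12): d=(-10,-2) top-left  bias=+0
  edge (0, 12)→(12, 5): d=(12,-7) top-left  bias=+0
  edge (12, 5)→(10, 14): d=(-2,9) right/bottom  bias=-1
    (4,3)@(9, 7): e=[68,3,23] → X
    (5,3)@(11, 7): e=[72,17,5] → X
    (6,3)@(13, 7): e=[76,31,-13] → .
    (3,4)@(7, 9): e=[44,13,37] → X
    (6,4)@(13, 9): e=[56,55,-17] → .
    (1,5)@(3, 11): e=[16,9,69] → X
    (2,5)@(5, 11): e=[20,23,51] → X
    (5,5)@(11, 11): e=[32,65,-3] → .
    (1,6)@(3, 13): e=[-4,33,65] → .
    (2,6)@(5, 13): e=[0,47,47] → X  [on edge]
    (5,6)@(11, 13): e=[12,89,-7] → .
    (2,7)@(5, 15): e=[-20,71,43] → .
    (7,7)@(15, 15): e=[0,141,-47] → .  [on edge]
  covered (12 px):
    . . . . . . . . .
    . . . . . . . . .
    . . . . . . . . .
    . . . . X X . . .
    . . . X X X . . .
    . X X X X . . . .
    . . X X X . . . .
    . . . . . . . . .
    . . . . . . . . .
    . . . . . . . . .

Final: [[4,3],[5,3],[3,4],[4,4],[5,4],[1,5],[2,5],[3,5],[4,5],[2,6],[3,6],[4,6]]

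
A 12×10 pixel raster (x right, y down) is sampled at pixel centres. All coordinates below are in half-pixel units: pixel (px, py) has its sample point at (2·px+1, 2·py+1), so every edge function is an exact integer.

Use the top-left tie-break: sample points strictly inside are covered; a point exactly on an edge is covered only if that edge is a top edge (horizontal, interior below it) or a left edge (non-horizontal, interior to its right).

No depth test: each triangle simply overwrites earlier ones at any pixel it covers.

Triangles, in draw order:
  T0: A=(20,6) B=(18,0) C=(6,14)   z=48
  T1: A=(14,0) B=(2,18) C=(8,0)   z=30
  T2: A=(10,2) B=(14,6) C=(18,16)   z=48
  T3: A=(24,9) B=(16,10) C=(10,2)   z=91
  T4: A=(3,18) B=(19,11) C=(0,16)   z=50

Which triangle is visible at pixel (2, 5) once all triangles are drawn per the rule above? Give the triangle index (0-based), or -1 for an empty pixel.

T0:
  2·area = 100  (B↔C swapped to make it positive)
  edge (20, 6)→(6, 14): d=(-14,8) right/bottom  bias=-1
  edge (6, 14)→(18, 0): d=(12,-14) top-left  bias=+0
  edge (18, 0)→(20, 6): d=(2,6) right/bottom  bias=-1
    (8,1)@(17, 3): e=[66,22,12] → X
    (9,1)@(19, 3): e=[50,50,0] → .  [on edge]
    (7,2)@(15, 5): e=[54,18,28] → X
    (9,2)@(19, 5): e=[22,74,4] → X
    (10,2)@(21, 5): e=[6,102,-8] → .
    (6,3)@(13, 7): e=[42,14,44] → X
    (9,3)@(19, 7): e=[-6,98,8] → .
    (5,4)@(11, 9): e=[30,10,60] → X
    (7,4)@(15, 9): e=[-2,66,36] → .
    (8,4)@(17, 9): e=[-18,94,24] → .
    (10,4)@(21, 9): e=[-50,150,0] → .  [on edge]
    (4,5)@(9, 11): e=[18,6,76] → X
    (11,7)@(23, 15): e=[-150,250,0] → .  [on edge]
  covered (12 px):
    . . . . . . . . . . . .
    . . . . . . . . X . . .
    . . . . . . . X X X . .
    . . . . . . X X X . . .
    . . . . . X X . . . . .
    . . . . X X . . . . . .
    . . . X . . . . . . . .
    . . . . . . . . . . . .
    . . . . . . . . . . . .
    . . . . . . . . . . . .
T1:
  2·area = 108
  edge (14, 0)→(2, 18): d=(-12,18) right/bottom  bias=-1
  edge (2, 18)→(8, 0): d=(6,-18) top-left  bias=+0
  edge (8, 0)→(14, 0): d=(6,0) top-left  bias=+0
    (4,0)@(9, 1): e=[78,24,6] → X
    (5,0)@(11, 1): e=[42,60,6] → X
    (6,0)@(13, 1): e=[6,96,6] → X
    (7,0)@(15, 1): e=[-30,132,6] → .
    (3,1)@(7, 3): e=[90,0,18] → X  [on edge]
    (6,1)@(13, 3): e=[-18,108,18] → .
    (3,2)@(7, 5): e=[66,12,30] → X
    (5,2)@(11, 5): e=[-6,84,30] → .
    (3,3)@(7, 7): e=[42,24,42] → X
    (5,3)@(11, 7): e=[-30,96,42] → .
    (2,4)@(5, 9): e=[54,0,54] → X  [on edge]
    (4,4)@(9, 9): e=[-18,72,54] → .
    (1,7)@(3, 15): e=[18,0,90] → X  [on edge]
  covered (15 px):
    . . . . X X X . . . . .
    . . . X X X . . . . . .
    . . . X X . . . . . . .
    . . . X X . . . . . . .
    . . X X . . . . . . . .
    . . X . . . . . . . . .
    . . X . . . . . . . . .
    . X . . . . . . . . . .
    . . . . . . . . . . . .
    . . . . . . . . . . . .
T2:
  2·area = 24
  edge (10, 2)→(14, 6): d=(4,4) right/bottom  bias=-1
  edge (14, 6)→(18, 16): d=(4,10) right/bottom  bias=-1
  edge (18, 16)→(10, 2): d=(-8,-14) top-left  bias=+0
    (4,0)@(9, 1): e=[0,30,-6] → .  [on edge]
    (5,1)@(11, 3): e=[0,18,6] → .  [on edge]
    (6,2)@(13, 5): e=[0,6,18] → .  [on edge]
    (6,3)@(13, 7): e=[8,14,2] → X
    (7,3)@(15, 7): e=[0,-6,30] → .  [on edge]
    (6,4)@(13, 9): e=[16,22,-14] → .
    (7,4)@(15, 9): e=[8,2,14] → X
    (8,4)@(17, 9): e=[0,-18,42] → .  [on edge]
    (7,5)@(15, 11): e=[16,10,-2] → .
    (9,5)@(19, 11): e=[0,-30,54] → .  [on edge]
    (10,6)@(21, 13): e=[0,-42,66] → .  [on edge]
    (11,7)@(23, 15): e=[0,-54,78] → .  [on edge]
  covered (2 px):
    . . . . . . . . . . . .
    . . . . . . . . . . . .
    . . . . . . . . . . . .
    . . . . . . X . . . . .
    . . . . . . . X . . . .
    . . . . . . . . . . . .
    . . . . . . . . . . . .
    . . . . . . . . . . . .
    . . . . . . . . . . . .
    . . . . . . . . . . . .
T3:
  2·area = 70
  edge (24, 9)→(16, 10): d=(-8,1) right/bottom  bias=-1
  edge (16, 10)→(10, 2): d=(-6,-8) top-left  bias=+0
  edge (10, 2)→(24, 9): d=(14,7) right/bottom  bias=-1
    (5,1)@(11, 3): e=[61,2,7] → X
    (6,1)@(13, 3): e=[59,18,-7] → .
    (5,2)@(11, 5): e=[45,-10,35] → .
    (6,2)@(13, 5): e=[43,6,21] → X
    (7,2)@(15, 5): e=[41,22,7] → X
    (8,2)@(17, 5): e=[39,38,-7] → .
    (6,3)@(13, 7): e=[27,-6,49] → .
    (7,3)@(15, 7): e=[25,10,35] → X
    (8,3)@(17, 7): e=[23,26,21] → X
    (9,3)@(19, 7): e=[21,42,7] → X
    (10,3)@(21, 7): e=[19,58,-7] → .
    (7,4)@(15, 9): e=[9,-2,63] → .
  covered (10 px):
    . . . . . . . . . . . .
    . . . . . X . . . . . .
    . . . . . . X X . . . .
    . . . . . . . X X X . .
    . . . . . . . . X X X X
    . . . . . . . . . . . .
    . . . . . . . . . . . .
    . . . . . . . . . . . .
    . . . . . . . . . . . .
    . . . . . . . . . . . .
T4:
  2·area = 53  (B↔C swapped to make it positive)
  edge (3, 18)→(0, 16): d=(-3,-2) top-left  bias=+0
  edge (0, 16)→(19, 11): d=(19,-5) top-left  bias=+0
  edge (19, 11)→(3, 18): d=(-16,7) right/bottom  bias=-1
    (9,5)@(19, 11): e=[53,0,0] → .  [on edge]
    (6,6)@(13, 13): e=[35,8,10] → X
    (7,6)@(15, 13): e=[39,18,-4] → .
    (2,7)@(5, 15): e=[13,6,34] → X
    (3,7)@(7, 15): e=[17,16,20] → X
    (4,7)@(9, 15): e=[21,26,6] → X
    (5,7)@(11, 15): e=[25,36,-8] → .
    (6,7)@(13, 15): e=[29,46,-22] → .
    (1,8)@(3, 17): e=[3,34,16] → X
    (3,8)@(7, 17): e=[11,54,-12] → .
    (4,8)@(9, 17): e=[15,64,-26] → .
    (1,9)@(3, 19): e=[-3,72,-16] → .
  covered (6 px):
    . . . . . . . . . . . .
    . . . . . . . . . . . .
    . . . . . . . . . . . .
    . . . . . . . . . . . .
    . . . . . . . . . . . .
    . . . . . . . . . . . .
    . . . . . . X . . . . .
    . . X X X . . . . . . .
    . X X . . . . . . . . .
    . . . . . . . . . . . .

Z-buffer (winner per pixel, '.' = empty):
  . . . . 1 1 1 . . . . .
  . . . 1 1 3 . . 0 . . .
  . . . 1 1 . 3 3 0 0 . .
  . . . 1 1 . 2 3 3 3 . .
  . . 1 1 . 0 0 2 3 3 3 3
  . . 1 . 0 0 . . . . . .
  . . 1 0 . . 4 . . . . .
  . 1 4 4 4 . . . . . . .
  . 4 4 . . . . . . . . .
  . . . . . . . . . . . .

Answer: 1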